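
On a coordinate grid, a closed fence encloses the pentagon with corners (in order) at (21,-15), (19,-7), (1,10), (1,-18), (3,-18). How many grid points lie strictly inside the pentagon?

321

By the shoelace formula, twice the signed area is |(21·(-7) − 19·(-15)) + (19·10 − 1·(-7)) + (1·(-18) − 1·10) + (1·(-18) − 3·(-18)) + (3·(-15) − 21·(-18))| = 676, so the area is 338.
Summing gcd(|Δx|,|Δy|) over the edges gives the boundary count: gcd(2,8) + gcd(18,17) + gcd(0,28) + gcd(2,0) + gcd(18,3) = 2+1+28+2+3 = 36.
By Pick's theorem A = I + B/2 − 1, so I = 338 − 36/2 + 1 = 321.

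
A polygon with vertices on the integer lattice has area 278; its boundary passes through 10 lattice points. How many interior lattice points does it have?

274

From Pick's theorem, I = A − B/2 + 1 = 278 − 10/2 + 1 = 274.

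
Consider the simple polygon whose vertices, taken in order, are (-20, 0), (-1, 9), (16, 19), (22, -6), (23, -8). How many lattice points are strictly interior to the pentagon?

Using the shoelace formula, 2A = |[(-20)·9 − (-1)·0] + [(-1)·19 − 16·9] + [16·(-6) − 22·19] + [22·(-8) − 23·(-6)] + [23·0 − (-20)·(-8)]| = 1055, so the area is 1055/2.
The number of boundary lattice points is Σ gcd(|Δx|,|Δy|) = gcd(19,9) + gcd(17,10) + gcd(6,25) + gcd(1,2) + gcd(43,8) = 1+1+1+1+1 = 5.
By Pick's theorem A = I + B/2 − 1, so I = 1055/2 − 5/2 + 1 = 526.

526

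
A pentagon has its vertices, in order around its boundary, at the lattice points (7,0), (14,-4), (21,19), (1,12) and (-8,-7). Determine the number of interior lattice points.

345

The shoelace formula gives twice the area as |[7·(-4) − 14·0] + [14·19 − 21·(-4)] + [21·12 − 1·19] + [1·(-7) − (-8)·12] + [(-8)·0 − 7·(-7)]| = 693, so the area is 693/2.
Along each edge there are gcd(|Δx|,|Δy|)+1 lattice points, so counting each shared vertex once the boundary has gcd(7,4) + gcd(7,23) + gcd(20,7) + gcd(9,19) + gcd(15,7) = 1+1+1+1+1 = 5.
Pick's theorem gives I = A − B/2 + 1 = 693/2 − 5/2 + 1 = 345.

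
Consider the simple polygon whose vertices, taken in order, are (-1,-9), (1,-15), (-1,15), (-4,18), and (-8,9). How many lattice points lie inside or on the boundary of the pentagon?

133

By the shoelace formula, twice the signed area is |((-1)·(-15) − 1·(-9)) + (1·15 − (-1)·(-15)) + ((-1)·18 − (-4)·15) + ((-4)·9 − (-8)·18) + ((-8)·(-9) − (-1)·9)| = 255, so the area is 255/2.
The number of boundary lattice points is Σ gcd(|Δx|,|Δy|) = gcd(2,6) + gcd(2,30) + gcd(3,3) + gcd(4,9) + gcd(7,18) = 2+2+3+1+1 = 9.
Pick's theorem gives I = A − B/2 + 1 = 255/2 − 9/2 + 1 = 124, so the closed region contains I + B = 124 + 9 = 133 lattice points.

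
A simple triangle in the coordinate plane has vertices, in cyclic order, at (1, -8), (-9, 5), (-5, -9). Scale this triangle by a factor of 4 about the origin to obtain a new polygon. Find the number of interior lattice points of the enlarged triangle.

697

By the shoelace formula, twice the signed area is |(1·5 − (-9)·(-8)) + ((-9)·(-9) − (-5)·5) + ((-5)·(-8) − 1·(-9))| = 88, so the area is 44.
Along each edge there are gcd(|Δx|,|Δy|)+1 lattice points, so counting each shared vertex once the boundary has gcd(10,13) + gcd(4,14) + gcd(6,1) = 1+2+1 = 4.
Scaling by 4 multiplies the area by 4² = 16 (so the new area is 704) and multiplies the boundary lattice-point count by 4, giving 16.
By Pick's theorem, the interior count of the dilated polygon is 704 − 16/2 + 1 = 697.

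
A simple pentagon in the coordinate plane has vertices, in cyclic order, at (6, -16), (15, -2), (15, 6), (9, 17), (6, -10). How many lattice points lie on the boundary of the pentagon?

Along each edge there are gcd(|Δx|,|Δy|)+1 lattice points, so counting each shared vertex once the boundary has gcd(9,14) + gcd(0,8) + gcd(6,11) + gcd(3,27) + gcd(0,6) = 1+8+1+3+6 = 19.

19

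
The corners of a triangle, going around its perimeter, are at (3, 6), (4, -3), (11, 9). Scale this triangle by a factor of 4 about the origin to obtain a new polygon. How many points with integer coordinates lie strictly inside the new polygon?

By the shoelace formula, twice the signed area is |(3·(-3) − 4·6) + (4·9 − 11·(-3)) + (11·6 − 3·9)| = 75, so the area is 37.5.
Summing gcd(|Δx|,|Δy|) over the edges gives the boundary count: gcd(1,9) + gcd(7,12) + gcd(8,3) = 1+1+1 = 3.
Scaling by 4 multiplies the area by 4² = 16 (so the new area is 600) and multiplies the boundary lattice-point count by 4, giving 12.
By Pick's theorem, the interior count of the dilated polygon is 600 − 12/2 + 1 = 595.

595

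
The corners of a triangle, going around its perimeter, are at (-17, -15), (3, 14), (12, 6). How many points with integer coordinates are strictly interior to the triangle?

210

Using the shoelace formula, 2A = |[(-17)·14 − 3·(-15)] + [3·6 − 12·14] + [12·(-15) − (-17)·6]| = 421, so the area is 210.5.
Along each edge there are gcd(|Δx|,|Δy|)+1 lattice points, so counting each shared vertex once the boundary has gcd(20,29) + gcd(9,8) + gcd(29,21) = 1+1+1 = 3.
Pick's theorem gives I = A − B/2 + 1 = 210.5 − 3/2 + 1 = 210.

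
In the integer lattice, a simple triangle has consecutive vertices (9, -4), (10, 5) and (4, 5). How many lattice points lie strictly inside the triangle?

By the shoelace formula, twice the signed area is |[9·5 − 10·(-4)] + [10·5 − 4·5] + [4·(-4) − 9·5]| = 54, so the area is 27.
Along each edge there are gcd(|Δx|,|Δy|)+1 lattice points, so counting each shared vertex once the boundary has gcd(1,9) + gcd(6,0) + gcd(5,9) = 1+6+1 = 8.
By Pick's theorem A = I + B/2 − 1, so I = 27 − 8/2 + 1 = 24.

24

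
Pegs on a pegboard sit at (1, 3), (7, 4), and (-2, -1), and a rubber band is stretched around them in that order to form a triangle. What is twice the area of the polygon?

The shoelace formula gives twice the area as |(1·4 − 7·3) + (7·(-1) − (-2)·4) + ((-2)·3 − 1·(-1))| = 21, so the area is 10.5.

21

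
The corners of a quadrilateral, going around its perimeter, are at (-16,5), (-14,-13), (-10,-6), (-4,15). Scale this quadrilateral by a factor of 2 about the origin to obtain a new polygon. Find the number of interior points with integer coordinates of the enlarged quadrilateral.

By the shoelace formula, twice the signed area is |((-16)·(-13) − (-14)·5) + ((-14)·(-6) − (-10)·(-13)) + ((-10)·15 − (-4)·(-6)) + ((-4)·5 − (-16)·15)| = 278, so the area is 139.
The number of boundary lattice points is Σ gcd(|Δx|,|Δy|) = gcd(2,18) + gcd(4,7) + gcd(6,21) + gcd(12,10) = 2+1+3+2 = 8.
Scaling by 2 multiplies the area by 2² = 4 (so the new area is 556) and multiplies the boundary lattice-point count by 2, giving 16.
By Pick's theorem, the interior count of the dilated polygon is 556 − 16/2 + 1 = 549.

549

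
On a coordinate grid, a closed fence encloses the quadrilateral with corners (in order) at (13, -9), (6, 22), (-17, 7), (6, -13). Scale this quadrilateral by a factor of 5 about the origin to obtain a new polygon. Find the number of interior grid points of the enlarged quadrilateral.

13116

Using the shoelace formula, 2A = |(13·22 − 6·(-9)) + (6·7 − (-17)·22) + ((-17)·(-13) − 6·7) + (6·(-9) − 13·(-13))| = 1050, so the area is 525.
Summing gcd(|Δx|,|Δy|) over the edges gives the boundary count: gcd(7,31) + gcd(23,15) + gcd(23,20) + gcd(7,4) = 1+1+1+1 = 4.
Scaling by 5 multiplies the area by 5² = 25 (so the new area is 13125) and multiplies the boundary lattice-point count by 5, giving 20.
By Pick's theorem, the interior count of the dilated polygon is 13125 − 20/2 + 1 = 13116.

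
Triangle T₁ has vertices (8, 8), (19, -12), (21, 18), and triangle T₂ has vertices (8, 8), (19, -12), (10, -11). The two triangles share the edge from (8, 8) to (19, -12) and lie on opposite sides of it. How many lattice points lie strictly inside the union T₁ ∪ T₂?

268

The union is the simple quadrilateral with vertices (8, 8), (21, 18), (19, -12), (10, -11) in order.
By the shoelace formula, twice the signed area is |(8·18 − 21·8) + (21·(-12) − 19·18) + (19·(-11) − 10·(-12)) + (10·8 − 8·(-11))| = 539, so the area is 539/2.
Summing gcd(|Δx|,|Δy|) over the edges gives the boundary count: gcd(13,10) + gcd(2,30) + gcd(9,1) + gcd(2,19) = 1+2+1+1 = 5.
By Pick's theorem I = A − B/2 + 1 = 539/2 − 5/2 + 1 = 268.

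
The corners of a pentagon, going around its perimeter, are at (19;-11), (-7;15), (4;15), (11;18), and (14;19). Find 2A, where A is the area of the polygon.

By the shoelace formula, twice the signed area is |[19·15 − (-7)·(-11)] + [(-7)·15 − 4·15] + [4·18 − 11·15] + [11·19 − 14·18] + [14·(-11) − 19·19]| = 608, so the area is 304.

608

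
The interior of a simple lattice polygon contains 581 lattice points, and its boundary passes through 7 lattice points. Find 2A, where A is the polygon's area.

By Pick's theorem, A = I + B/2 − 1 = 581 + 7/2 − 1 = 1167/2.
Hence 2A = 1167.

1167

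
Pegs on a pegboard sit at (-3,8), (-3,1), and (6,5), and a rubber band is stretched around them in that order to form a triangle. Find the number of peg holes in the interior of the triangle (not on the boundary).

The shoelace formula gives twice the area as |((-3)·1 − (-3)·8) + ((-3)·5 − 6·1) + (6·8 − (-3)·5)| = 63, so the area is 63/2.
Along each edge there are gcd(|Δx|,|Δy|)+1 lattice points, so counting each shared vertex once the boundary has gcd(0,7) + gcd(9,4) + gcd(9,3) = 7+1+3 = 11.
By Pick's theorem A = I + B/2 − 1, so I = 63/2 − 11/2 + 1 = 27.

27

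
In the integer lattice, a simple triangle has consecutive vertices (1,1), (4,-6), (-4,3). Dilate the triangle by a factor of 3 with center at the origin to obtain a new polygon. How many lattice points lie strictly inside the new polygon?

127

Using the shoelace formula, 2A = |[1·(-6) − 4·1] + [4·3 − (-4)·(-6)] + [(-4)·1 − 1·3]| = 29, so the area is 29/2.
Summing gcd(|Δx|,|Δy|) over the edges gives the boundary count: gcd(3,7) + gcd(8,9) + gcd(5,2) = 1+1+1 = 3.
Scaling by 3 multiplies the area by 3² = 9 (so the new area is 261/2) and multiplies the boundary lattice-point count by 3, giving 9.
By Pick's theorem, the interior count of the dilated polygon is 261/2 − 9/2 + 1 = 127.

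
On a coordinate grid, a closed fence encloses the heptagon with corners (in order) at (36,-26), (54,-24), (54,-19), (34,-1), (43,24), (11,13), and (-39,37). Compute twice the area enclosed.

The shoelace formula gives twice the area as |[36·(-24) − 54·(-26)] + [54·(-19) − 54·(-24)] + [54·(-1) − 34·(-19)] + [34·24 − 43·(-1)] + [43·13 − 11·24] + [11·37 − (-39)·13] + [(-39)·(-26) − 36·37]| = 3152, so the area is 1576.

3152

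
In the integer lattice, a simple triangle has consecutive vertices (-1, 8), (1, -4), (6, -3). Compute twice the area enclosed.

62

By the shoelace formula, twice the signed area is |((-1)·(-4) − 1·8) + (1·(-3) − 6·(-4)) + (6·8 − (-1)·(-3))| = 62, so the area is 31.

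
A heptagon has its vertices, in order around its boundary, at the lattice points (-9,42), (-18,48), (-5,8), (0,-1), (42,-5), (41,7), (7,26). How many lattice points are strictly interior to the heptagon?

The shoelace formula gives twice the area as |[(-9)·48 − (-18)·42] + [(-18)·8 − (-5)·48] + [(-5)·(-1) − 0·8] + [0·(-5) − 42·(-1)] + [42·7 − 41·(-5)] + [41·26 − 7·7] + [7·42 − (-9)·26]| = 2511, so the area is 2511/2.
Summing gcd(|Δx|,|Δy|) over the edges gives the boundary count: gcd(9,6) + gcd(13,40) + gcd(5,9) + gcd(42,4) + gcd(1,12) + gcd(34,19) + gcd(16,16) = 3+1+1+2+1+1+16 = 25.
By Pick's theorem A = I + B/2 − 1, so I = 2511/2 − 25/2 + 1 = 1244.

1244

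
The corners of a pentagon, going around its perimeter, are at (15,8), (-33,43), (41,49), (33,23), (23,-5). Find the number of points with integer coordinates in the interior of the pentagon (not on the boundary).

By the shoelace formula, twice the signed area is |[15·43 − (-33)·8] + [(-33)·49 − 41·43] + [41·23 − 33·49] + [33·(-5) − 23·23] + [23·8 − 15·(-5)]| = 3580, so the area is 1790.
Summing gcd(|Δx|,|Δy|) over the edges gives the boundary count: gcd(48,35) + gcd(74,6) + gcd(8,26) + gcd(10,28) + gcd(8,13) = 1+2+2+2+1 = 8.
By Pick's theorem A = I + B/2 − 1, so I = 1790 − 8/2 + 1 = 1787.

1787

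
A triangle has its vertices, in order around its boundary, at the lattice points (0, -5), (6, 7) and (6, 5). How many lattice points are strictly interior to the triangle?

By the shoelace formula, twice the signed area is |[0·7 − 6·(-5)] + [6·5 − 6·7] + [6·(-5) − 0·5]| = 12, so the area is 6.
Summing gcd(|Δx|,|Δy|) over the edges gives the boundary count: gcd(6,12) + gcd(0,2) + gcd(6,10) = 6+2+2 = 10.
By Pick's theorem A = I + B/2 − 1, so I = 6 − 10/2 + 1 = 2.

2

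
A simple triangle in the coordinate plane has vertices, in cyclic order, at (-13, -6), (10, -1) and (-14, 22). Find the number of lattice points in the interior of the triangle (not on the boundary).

Using the shoelace formula, 2A = |[(-13)·(-1) − 10·(-6)] + [10·22 − (-14)·(-1)] + [(-14)·(-6) − (-13)·22]| = 649, so the area is 649/2.
Along each edge there are gcd(|Δx|,|Δy|)+1 lattice points, so counting each shared vertex once the boundary has gcd(23,5) + gcd(24,23) + gcd(1,28) = 1+1+1 = 3.
Pick's theorem gives I = A − B/2 + 1 = 649/2 − 3/2 + 1 = 324.

324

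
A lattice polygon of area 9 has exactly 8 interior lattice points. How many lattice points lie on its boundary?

4

Pick's theorem gives A = I + B/2 − 1, so B = 2(A − I + 1) = 2(9 − 8 + 1) = 4.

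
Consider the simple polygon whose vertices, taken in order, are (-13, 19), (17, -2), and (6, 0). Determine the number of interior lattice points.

Using the shoelace formula, 2A = |((-13)·(-2) − 17·19) + (17·0 − 6·(-2)) + (6·19 − (-13)·0)| = 171, so the area is 85.5.
Along each edge there are gcd(|Δx|,|Δy|)+1 lattice points, so counting each shared vertex once the boundary has gcd(30,21) + gcd(11,2) + gcd(19,19) = 3+1+19 = 23.
Pick's theorem gives I = A − B/2 + 1 = 85.5 − 23/2 + 1 = 75.

75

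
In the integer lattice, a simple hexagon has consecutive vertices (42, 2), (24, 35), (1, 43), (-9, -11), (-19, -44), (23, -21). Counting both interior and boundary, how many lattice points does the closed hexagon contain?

The shoelace formula gives twice the area as |(42·35 − 24·2) + (24·43 − 1·35) + (1·(-11) − (-9)·43) + ((-9)·(-44) − (-19)·(-11)) + ((-19)·(-21) − 23·(-44)) + (23·2 − 42·(-21))| = 5321, so the area is 5321/2.
Along each edge there are gcd(|Δx|,|Δy|)+1 lattice points, so counting each shared vertex once the boundary has gcd(18,33) + gcd(23,8) + gcd(10,54) + gcd(10,33) + gcd(42,23) + gcd(19,23) = 3+1+2+1+1+1 = 9.
Pick's theorem gives I = A − B/2 + 1 = 5321/2 − 9/2 + 1 = 2657, so the closed region contains I + B = 2657 + 9 = 2666 lattice points.

2666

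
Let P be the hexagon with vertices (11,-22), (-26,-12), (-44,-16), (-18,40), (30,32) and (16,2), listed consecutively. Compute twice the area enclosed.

Using the shoelace formula, 2A = |[11·(-12) − (-26)·(-22)] + [(-26)·(-16) − (-44)·(-12)] + [(-44)·40 − (-18)·(-16)] + [(-18)·32 − 30·40] + [30·2 − 16·32] + [16·(-22) − 11·2]| = 5466, so the area is 2733.

5466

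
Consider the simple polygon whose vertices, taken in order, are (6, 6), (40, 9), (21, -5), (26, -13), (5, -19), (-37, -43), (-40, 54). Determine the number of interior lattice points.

3167

By the shoelace formula, twice the signed area is |(6·9 − 40·6) + (40·(-5) − 21·9) + (21·(-13) − 26·(-5)) + (26·(-19) − 5·(-13)) + (5·(-43) − (-37)·(-19)) + ((-37)·54 − (-40)·(-43)) + ((-40)·6 − 6·54)| = 6347, so the area is 6347/2.
The number of boundary lattice points is Σ gcd(|Δx|,|Δy|) = gcd(34,3) + gcd(19,14) + gcd(5,8) + gcd(21,6) + gcd(42,24) + gcd(3,97) + gcd(46,48) = 1+1+1+3+6+1+2 = 15.
By Pick's theorem A = I + B/2 − 1, so I = 6347/2 − 15/2 + 1 = 3167.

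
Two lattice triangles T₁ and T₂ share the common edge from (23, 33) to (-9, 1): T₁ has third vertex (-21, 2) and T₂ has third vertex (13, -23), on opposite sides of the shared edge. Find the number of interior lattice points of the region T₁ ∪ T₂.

The union is the simple quadrilateral with vertices (23, 33), (-21, 2), (-9, 1), (13, -23) in order.
The shoelace formula gives twice the area as |[23·2 − (-21)·33] + [(-21)·1 − (-9)·2] + [(-9)·(-23) − 13·1] + [13·33 − 23·(-23)]| = 1888, so the area is 944.
The number of boundary lattice points is Σ gcd(|Δx|,|Δy|) = gcd(44,31) + gcd(12,1) + gcd(22,24) + gcd(10,56) = 1+1+2+2 = 6.
By Pick's theorem I = A − B/2 + 1 = 944 − 6/2 + 1 = 942.

942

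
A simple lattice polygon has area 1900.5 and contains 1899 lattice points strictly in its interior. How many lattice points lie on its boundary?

Pick's theorem gives A = I + B/2 − 1, so B = 2(A − I + 1) = 2(1900.5 − 1899 + 1) = 5.

5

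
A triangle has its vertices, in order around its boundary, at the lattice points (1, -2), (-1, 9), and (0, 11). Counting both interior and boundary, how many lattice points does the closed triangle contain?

10

By the shoelace formula, twice the signed area is |(1·9 − (-1)·(-2)) + ((-1)·11 − 0·9) + (0·(-2) − 1·11)| = 15, so the area is 15/2.
Along each edge there are gcd(|Δx|,|Δy|)+1 lattice points, so counting each shared vertex once the boundary has gcd(2,11) + gcd(1,2) + gcd(1,13) = 1+1+1 = 3.
Pick's theorem gives I = A − B/2 + 1 = 15/2 − 3/2 + 1 = 7, so the closed region contains I + B = 7 + 3 = 10 lattice points.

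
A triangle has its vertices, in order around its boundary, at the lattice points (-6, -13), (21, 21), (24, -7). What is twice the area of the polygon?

By the shoelace formula, twice the signed area is |((-6)·21 − 21·(-13)) + (21·(-7) − 24·21) + (24·(-13) − (-6)·(-7))| = 858, so the area is 429.

858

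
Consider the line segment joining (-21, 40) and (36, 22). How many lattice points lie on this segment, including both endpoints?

The number of lattice points on a segment between lattice points is gcd(|Δx|,|Δy|) + 1 = gcd(57,18) + 1 = 3 + 1 = 4.

4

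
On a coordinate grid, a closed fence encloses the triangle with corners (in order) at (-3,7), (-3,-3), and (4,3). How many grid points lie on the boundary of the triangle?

Summing gcd(|Δx|,|Δy|) over the edges gives the boundary count: gcd(0,10) + gcd(7,6) + gcd(7,4) = 10+1+1 = 12.

12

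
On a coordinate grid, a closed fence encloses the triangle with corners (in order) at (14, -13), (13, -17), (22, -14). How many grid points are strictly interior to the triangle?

By the shoelace formula, twice the signed area is |(14·(-17) − 13·(-13)) + (13·(-14) − 22·(-17)) + (22·(-13) − 14·(-14))| = 33, so the area is 16.5.
The number of boundary lattice points is Σ gcd(|Δx|,|Δy|) = gcd(1,4) + gcd(9,3) + gcd(8,1) = 1+3+1 = 5.
Pick's theorem gives I = A − B/2 + 1 = 16.5 − 5/2 + 1 = 15.

15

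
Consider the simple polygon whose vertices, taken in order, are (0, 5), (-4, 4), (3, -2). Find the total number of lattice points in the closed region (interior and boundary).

By the shoelace formula, twice the signed area is |[0·4 − (-4)·5] + [(-4)·(-2) − 3·4] + [3·5 − 0·(-2)]| = 31, so the area is 31/2.
The number of boundary lattice points is Σ gcd(|Δx|,|Δy|) = gcd(4,1) + gcd(7,6) + gcd(3,7) = 1+1+1 = 3.
Pick's theorem gives I = A − B/2 + 1 = 31/2 − 3/2 + 1 = 15, so the closed region contains I + B = 15 + 3 = 18 lattice points.

18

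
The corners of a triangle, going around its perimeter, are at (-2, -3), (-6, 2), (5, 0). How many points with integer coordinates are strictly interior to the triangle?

Using the shoelace formula, 2A = |[(-2)·2 − (-6)·(-3)] + [(-6)·0 − 5·2] + [5·(-3) − (-2)·0]| = 47, so the area is 23.5.
Along each edge there are gcd(|Δx|,|Δy|)+1 lattice points, so counting each shared vertex once the boundary has gcd(4,5) + gcd(11,2) + gcd(7,3) = 1+1+1 = 3.
Pick's theorem gives I = A − B/2 + 1 = 23.5 − 3/2 + 1 = 23.

23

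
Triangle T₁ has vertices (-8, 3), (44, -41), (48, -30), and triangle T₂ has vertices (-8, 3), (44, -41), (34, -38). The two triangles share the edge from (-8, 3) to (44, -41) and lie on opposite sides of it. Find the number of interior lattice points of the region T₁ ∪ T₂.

The union is the simple quadrilateral with vertices (-8, 3), (48, -30), (44, -41), (34, -38) in order.
By the shoelace formula, twice the signed area is |((-8)·(-30) − 48·3) + (48·(-41) − 44·(-30)) + (44·(-38) − 34·(-41)) + (34·3 − (-8)·(-38))| = 1032, so the area is 516.
Summing gcd(|Δx|,|Δy|) over the edges gives the boundary count: gcd(56,33) + gcd(4,11) + gcd(10,3) + gcd(42,41) = 1+1+1+1 = 4.
By Pick's theorem I = A − B/2 + 1 = 516 − 4/2 + 1 = 515.

515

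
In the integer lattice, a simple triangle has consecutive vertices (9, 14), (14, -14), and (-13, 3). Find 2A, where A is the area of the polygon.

By the shoelace formula, twice the signed area is |(9·(-14) − 14·14) + (14·3 − (-13)·(-14)) + ((-13)·14 − 9·3)| = 671, so the area is 671/2.

671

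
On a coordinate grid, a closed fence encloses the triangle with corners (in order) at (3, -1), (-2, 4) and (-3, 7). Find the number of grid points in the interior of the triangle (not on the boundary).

Using the shoelace formula, 2A = |[3·4 − (-2)·(-1)] + [(-2)·7 − (-3)·4] + [(-3)·(-1) − 3·7]| = 10, so the area is 5.
Along each edge there are gcd(|Δx|,|Δy|)+1 lattice points, so counting each shared vertex once the boundary has gcd(5,5) + gcd(1,3) + gcd(6,8) = 5+1+2 = 8.
Pick's theorem gives I = A − B/2 + 1 = 5 − 8/2 + 1 = 2.

2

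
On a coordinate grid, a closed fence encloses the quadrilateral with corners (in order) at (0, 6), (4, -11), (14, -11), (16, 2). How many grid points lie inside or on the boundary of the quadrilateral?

202

The shoelace formula gives twice the area as |(0·(-11) − 4·6) + (4·(-11) − 14·(-11)) + (14·2 − 16·(-11)) + (16·6 − 0·2)| = 386, so the area is 193.
The number of boundary lattice points is Σ gcd(|Δx|,|Δy|) = gcd(4,17) + gcd(10,0) + gcd(2,13) + gcd(16,4) = 1+10+1+4 = 16.
Pick's theorem gives I = A − B/2 + 1 = 193 − 16/2 + 1 = 186, so the closed region contains I + B = 186 + 16 = 202 lattice points.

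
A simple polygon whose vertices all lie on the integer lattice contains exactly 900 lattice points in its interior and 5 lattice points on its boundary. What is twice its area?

1803

Pick's theorem states A = I + B/2 − 1, so A = 900 + 5/2 − 1 = 1803/2.
Hence 2A = 1803.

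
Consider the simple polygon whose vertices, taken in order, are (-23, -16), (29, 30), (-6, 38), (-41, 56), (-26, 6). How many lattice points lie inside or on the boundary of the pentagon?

By the shoelace formula, twice the signed area is |((-23)·30 − 29·(-16)) + (29·38 − (-6)·30) + ((-6)·56 − (-41)·38) + ((-41)·6 − (-26)·56) + ((-26)·(-16) − (-23)·6)| = 4042, so the area is 2021.
The number of boundary lattice points is Σ gcd(|Δx|,|Δy|) = gcd(52,46) + gcd(35,8) + gcd(35,18) + gcd(15,50) + gcd(3,22) = 2+1+1+5+1 = 10.
Pick's theorem gives I = A − B/2 + 1 = 2021 − 10/2 + 1 = 2017, so the closed region contains I + B = 2017 + 10 = 2027 lattice points.

2027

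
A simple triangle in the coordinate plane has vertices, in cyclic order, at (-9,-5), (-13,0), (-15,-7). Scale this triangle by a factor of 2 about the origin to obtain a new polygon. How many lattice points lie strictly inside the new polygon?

73

The shoelace formula gives twice the area as |((-9)·0 − (-13)·(-5)) + ((-13)·(-7) − (-15)·0) + ((-15)·(-5) − (-9)·(-7))| = 38, so the area is 19.
The number of boundary lattice points is Σ gcd(|Δx|,|Δy|) = gcd(4,5) + gcd(2,7) + gcd(6,2) = 1+1+2 = 4.
Scaling by 2 multiplies the area by 2² = 4 (so the new area is 76) and multiplies the boundary lattice-point count by 2, giving 8.
By Pick's theorem, the interior count of the dilated polygon is 76 − 8/2 + 1 = 73.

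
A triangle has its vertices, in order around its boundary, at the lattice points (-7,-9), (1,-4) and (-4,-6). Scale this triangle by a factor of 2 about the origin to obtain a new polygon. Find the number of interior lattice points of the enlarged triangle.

14

Using the shoelace formula, 2A = |[(-7)·(-4) − 1·(-9)] + [1·(-6) − (-4)·(-4)] + [(-4)·(-9) − (-7)·(-6)]| = 9, so the area is 4.5.
Along each edge there are gcd(|Δx|,|Δy|)+1 lattice points, so counting each shared vertex once the boundary has gcd(8,5) + gcd(5,2) + gcd(3,3) = 1+1+3 = 5.
Scaling by 2 multiplies the area by 2² = 4 (so the new area is 18) and multiplies the boundary lattice-point count by 2, giving 10.
By Pick's theorem, the interior count of the dilated polygon is 18 − 10/2 + 1 = 14.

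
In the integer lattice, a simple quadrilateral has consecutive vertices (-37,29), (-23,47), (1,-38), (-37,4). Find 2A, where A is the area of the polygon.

2572

The shoelace formula gives twice the area as |[(-37)·47 − (-23)·29] + [(-23)·(-38) − 1·47] + [1·4 − (-37)·(-38)] + [(-37)·29 − (-37)·4]| = 2572, so the area is 1286.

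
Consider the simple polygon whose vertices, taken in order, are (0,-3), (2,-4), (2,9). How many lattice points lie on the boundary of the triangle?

The number of boundary lattice points is Σ gcd(|Δx|,|Δy|) = gcd(2,1) + gcd(0,13) + gcd(2,12) = 1+13+2 = 16.

16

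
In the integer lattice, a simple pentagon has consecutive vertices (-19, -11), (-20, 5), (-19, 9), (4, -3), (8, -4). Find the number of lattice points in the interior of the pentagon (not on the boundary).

By the shoelace formula, twice the signed area is |((-19)·5 − (-20)·(-11)) + ((-20)·9 − (-19)·5) + ((-19)·(-3) − 4·9) + (4·(-4) − 8·(-3)) + (8·(-11) − (-19)·(-4))| = 535, so the area is 535/2.
Along each edge there are gcd(|Δx|,|Δy|)+1 lattice points, so counting each shared vertex once the boundary has gcd(1,16) + gcd(1,4) + gcd(23,12) + gcd(4,1) + gcd(27,7) = 1+1+1+1+1 = 5.
Pick's theorem gives I = A − B/2 + 1 = 535/2 − 5/2 + 1 = 266.

266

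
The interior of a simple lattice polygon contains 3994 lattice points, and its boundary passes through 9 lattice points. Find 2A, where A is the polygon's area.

7995

Pick's theorem states A = I + B/2 − 1, so A = 3994 + 9/2 − 1 = 7995/2.
Hence 2A = 7995.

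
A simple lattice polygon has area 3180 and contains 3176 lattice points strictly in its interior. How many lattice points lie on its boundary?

Pick's theorem gives A = I + B/2 − 1, so B = 2(A − I + 1) = 2(3180 − 3176 + 1) = 10.

10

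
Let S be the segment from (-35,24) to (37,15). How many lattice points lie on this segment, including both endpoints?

The number of lattice points on a segment between lattice points is gcd(|Δx|,|Δy|) + 1 = gcd(72,9) + 1 = 9 + 1 = 10.

10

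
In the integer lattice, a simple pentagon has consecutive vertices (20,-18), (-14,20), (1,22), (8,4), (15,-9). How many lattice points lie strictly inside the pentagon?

The shoelace formula gives twice the area as |[20·20 − (-14)·(-18)] + [(-14)·22 − 1·20] + [1·4 − 8·22] + [8·(-9) − 15·4] + [15·(-18) − 20·(-9)]| = 574, so the area is 287.
The number of boundary lattice points is Σ gcd(|Δx|,|Δy|) = gcd(34,38) + gcd(15,2) + gcd(7,18) + gcd(7,13) + gcd(5,9) = 2+1+1+1+1 = 6.
By Pick's theorem A = I + B/2 − 1, so I = 287 − 6/2 + 1 = 285.

285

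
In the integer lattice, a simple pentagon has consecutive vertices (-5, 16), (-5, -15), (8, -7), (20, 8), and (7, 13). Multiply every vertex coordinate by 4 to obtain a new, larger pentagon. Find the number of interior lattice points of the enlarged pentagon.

7083

By the shoelace formula, twice the signed area is |((-5)·(-15) − (-5)·16) + ((-5)·(-7) − 8·(-15)) + (8·8 − 20·(-7)) + (20·13 − 7·8) + (7·16 − (-5)·13)| = 895, so the area is 895/2.
The number of boundary lattice points is Σ gcd(|Δx|,|Δy|) = gcd(0,31) + gcd(13,8) + gcd(12,15) + gcd(13,5) + gcd(12,3) = 31+1+3+1+3 = 39.
Scaling by 4 multiplies the area by 4² = 16 (so the new area is 7160) and multiplies the boundary lattice-point count by 4, giving 156.
By Pick's theorem, the interior count of the dilated polygon is 7160 − 156/2 + 1 = 7083.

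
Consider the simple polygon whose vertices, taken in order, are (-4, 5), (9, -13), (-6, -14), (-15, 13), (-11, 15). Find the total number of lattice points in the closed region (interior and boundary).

By the shoelace formula, twice the signed area is |((-4)·(-13) − 9·5) + (9·(-14) − (-6)·(-13)) + ((-6)·13 − (-15)·(-14)) + ((-15)·15 − (-11)·13) + ((-11)·5 − (-4)·15)| = 562, so the area is 281.
Summing gcd(|Δx|,|Δy|) over the edges gives the boundary count: gcd(13,18) + gcd(15,1) + gcd(9,27) + gcd(4,2) + gcd(7,10) = 1+1+9+2+1 = 14.
Pick's theorem gives I = A − B/2 + 1 = 281 − 14/2 + 1 = 275, so the closed region contains I + B = 275 + 14 = 289 lattice points.

289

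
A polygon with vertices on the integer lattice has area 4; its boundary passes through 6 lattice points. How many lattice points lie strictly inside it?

2

Pick's theorem A = I + B/2 − 1 rearranges to I = A − B/2 + 1 = 4 − 6/2 + 1 = 2.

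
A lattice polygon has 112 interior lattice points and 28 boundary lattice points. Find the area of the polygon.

By Pick's theorem, A = I + B/2 − 1 = 112 + 28/2 − 1 = 125.

125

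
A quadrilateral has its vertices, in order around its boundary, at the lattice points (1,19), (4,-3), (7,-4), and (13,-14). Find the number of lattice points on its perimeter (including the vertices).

7

Along each edge there are gcd(|Δx|,|Δy|)+1 lattice points, so counting each shared vertex once the boundary has gcd(3,22) + gcd(3,1) + gcd(6,10) + gcd(12,33) = 1+1+2+3 = 7.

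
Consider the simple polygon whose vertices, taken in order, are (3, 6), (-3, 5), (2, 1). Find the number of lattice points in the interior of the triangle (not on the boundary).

14

Using the shoelace formula, 2A = |[3·5 − (-3)·6] + [(-3)·1 − 2·5] + [2·6 − 3·1]| = 29, so the area is 29/2.
Summing gcd(|Δx|,|Δy|) over the edges gives the boundary count: gcd(6,1) + gcd(5,4) + gcd(1,5) = 1+1+1 = 3.
By Pick's theorem A = I + B/2 − 1, so I = 29/2 − 3/2 + 1 = 14.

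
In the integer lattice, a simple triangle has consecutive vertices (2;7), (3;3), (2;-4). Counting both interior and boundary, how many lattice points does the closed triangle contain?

By the shoelace formula, twice the signed area is |(2·3 − 3·7) + (3·(-4) − 2·3) + (2·7 − 2·(-4))| = 11, so the area is 5.5.
Along each edge there are gcd(|Δx|,|Δy|)+1 lattice points, so counting each shared vertex once the boundary has gcd(1,4) + gcd(1,7) + gcd(0,11) = 1+1+11 = 13.
Pick's theorem gives I = A − B/2 + 1 = 5.5 − 13/2 + 1 = 0, so the closed region contains I + B = 0 + 13 = 13 lattice points.

13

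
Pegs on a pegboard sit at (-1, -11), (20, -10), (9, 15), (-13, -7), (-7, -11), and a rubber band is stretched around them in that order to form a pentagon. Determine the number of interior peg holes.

441

By the shoelace formula, twice the signed area is |((-1)·(-10) − 20·(-11)) + (20·15 − 9·(-10)) + (9·(-7) − (-13)·15) + ((-13)·(-11) − (-7)·(-7)) + ((-7)·(-11) − (-1)·(-11))| = 912, so the area is 456.
The number of boundary lattice points is Σ gcd(|Δx|,|Δy|) = gcd(21,1) + gcd(11,25) + gcd(22,22) + gcd(6,4) + gcd(6,0) = 1+1+22+2+6 = 32.
By Pick's theorem A = I + B/2 − 1, so I = 456 − 32/2 + 1 = 441.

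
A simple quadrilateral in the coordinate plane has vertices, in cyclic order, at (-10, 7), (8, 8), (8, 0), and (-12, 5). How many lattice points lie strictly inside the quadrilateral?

The shoelace formula gives twice the area as |[(-10)·8 − 8·7] + [8·0 − 8·8] + [8·5 − (-12)·0] + [(-12)·7 − (-10)·5]| = 194, so the area is 97.
Summing gcd(|Δx|,|Δy|) over the edges gives the boundary count: gcd(18,1) + gcd(0,8) + gcd(20,5) + gcd(2,2) = 1+8+5+2 = 16.
By Pick's theorem A = I + B/2 − 1, so I = 97 − 16/2 + 1 = 90.

90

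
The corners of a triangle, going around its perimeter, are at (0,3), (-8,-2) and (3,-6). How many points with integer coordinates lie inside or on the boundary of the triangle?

47

The shoelace formula gives twice the area as |[0·(-2) − (-8)·3] + [(-8)·(-6) − 3·(-2)] + [3·3 − 0·(-6)]| = 87, so the area is 87/2.
Along each edge there are gcd(|Δx|,|Δy|)+1 lattice points, so counting each shared vertex once the boundary has gcd(8,5) + gcd(11,4) + gcd(3,9) = 1+1+3 = 5.
Pick's theorem gives I = A − B/2 + 1 = 87/2 − 5/2 + 1 = 42, so the closed region contains I + B = 42 + 5 = 47 lattice points.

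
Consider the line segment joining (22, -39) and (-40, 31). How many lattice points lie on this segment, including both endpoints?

The number of lattice points on a segment between lattice points is gcd(|Δx|,|Δy|) + 1 = gcd(62,70) + 1 = 2 + 1 = 3.

3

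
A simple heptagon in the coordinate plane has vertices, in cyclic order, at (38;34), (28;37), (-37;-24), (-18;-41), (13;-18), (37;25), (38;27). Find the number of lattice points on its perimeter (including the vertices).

13

The number of boundary lattice points is Σ gcd(|Δx|,|Δy|) = gcd(10,3) + gcd(65,61) + gcd(19,17) + gcd(31,23) + gcd(24,43) + gcd(1,2) + gcd(0,7) = 1+1+1+1+1+1+7 = 13.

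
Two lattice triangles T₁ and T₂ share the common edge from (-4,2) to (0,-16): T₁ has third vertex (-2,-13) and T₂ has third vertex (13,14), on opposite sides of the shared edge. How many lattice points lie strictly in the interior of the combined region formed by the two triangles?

188

The union is the simple quadrilateral with vertices (-4,2), (-2,-13), (0,-16), (13,14) in order.
By the shoelace formula, twice the signed area is |((-4)·(-13) − (-2)·2) + ((-2)·(-16) − 0·(-13)) + (0·14 − 13·(-16)) + (13·2 − (-4)·14)| = 378, so the area is 189.
Along each edge there are gcd(|Δx|,|Δy|)+1 lattice points, so counting each shared vertex once the boundary has gcd(2,15) + gcd(2,3) + gcd(13,30) + gcd(17,12) = 1+1+1+1 = 4.
By Pick's theorem I = A − B/2 + 1 = 189 − 4/2 + 1 = 188.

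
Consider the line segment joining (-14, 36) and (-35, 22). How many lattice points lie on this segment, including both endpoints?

8

The number of lattice points on a segment between lattice points is gcd(|Δx|,|Δy|) + 1 = gcd(21,14) + 1 = 7 + 1 = 8.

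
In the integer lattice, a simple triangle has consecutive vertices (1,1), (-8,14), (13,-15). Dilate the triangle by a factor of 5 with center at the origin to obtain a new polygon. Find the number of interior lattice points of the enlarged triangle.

The shoelace formula gives twice the area as |[1·14 − (-8)·1] + [(-8)·(-15) − 13·14] + [13·1 − 1·(-15)]| = 12, so the area is 6.
The number of boundary lattice points is Σ gcd(|Δx|,|Δy|) = gcd(9,13) + gcd(21,29) + gcd(12,16) = 1+1+4 = 6.
Scaling by 5 multiplies the area by 5² = 25 (so the new area is 150) and multiplies the boundary lattice-point count by 5, giving 30.
By Pick's theorem, the interior count of the dilated polygon is 150 − 30/2 + 1 = 136.

136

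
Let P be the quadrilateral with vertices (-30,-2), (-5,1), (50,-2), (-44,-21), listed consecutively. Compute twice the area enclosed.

By the shoelace formula, twice the signed area is |[(-30)·1 − (-5)·(-2)] + [(-5)·(-2) − 50·1] + [50·(-21) − (-44)·(-2)] + [(-44)·(-2) − (-30)·(-21)]| = 1760, so the area is 880.

1760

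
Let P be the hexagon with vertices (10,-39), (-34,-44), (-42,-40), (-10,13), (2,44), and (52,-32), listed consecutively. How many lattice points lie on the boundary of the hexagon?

Along each edge there are gcd(|Δx|,|Δy|)+1 lattice points, so counting each shared vertex once the boundary has gcd(44,5) + gcd(8,4) + gcd(32,53) + gcd(12,31) + gcd(50,76) + gcd(42,7) = 1+4+1+1+2+7 = 16.

16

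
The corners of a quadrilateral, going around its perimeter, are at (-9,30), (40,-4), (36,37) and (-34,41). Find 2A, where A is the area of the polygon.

2543

The shoelace formula gives twice the area as |[(-9)·(-4) − 40·30] + [40·37 − 36·(-4)] + [36·41 − (-34)·37] + [(-34)·30 − (-9)·41]| = 2543, so the area is 1271.5.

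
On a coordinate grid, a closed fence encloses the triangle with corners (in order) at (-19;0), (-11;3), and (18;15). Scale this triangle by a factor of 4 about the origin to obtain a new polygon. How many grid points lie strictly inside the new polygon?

The shoelace formula gives twice the area as |[(-19)·3 − (-11)·0] + [(-11)·15 − 18·3] + [18·0 − (-19)·15]| = 9, so the area is 9/2.
Along each edge there are gcd(|Δx|,|Δy|)+1 lattice points, so counting each shared vertex once the boundary has gcd(8,3) + gcd(29,12) + gcd(37,15) = 1+1+1 = 3.
Scaling by 4 multiplies the area by 4² = 16 (so the new area is 72) and multiplies the boundary lattice-point count by 4, giving 12.
By Pick's theorem, the interior count of the dilated polygon is 72 − 12/2 + 1 = 67.

67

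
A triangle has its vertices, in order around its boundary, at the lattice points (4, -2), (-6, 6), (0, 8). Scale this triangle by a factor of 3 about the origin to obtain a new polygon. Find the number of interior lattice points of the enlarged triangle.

Using the shoelace formula, 2A = |[4·6 − (-6)·(-2)] + [(-6)·8 − 0·6] + [0·(-2) − 4·8]| = 68, so the area is 34.
Summing gcd(|Δx|,|Δy|) over the edges gives the boundary count: gcd(10,8) + gcd(6,2) + gcd(4,10) = 2+2+2 = 6.
Scaling by 3 multiplies the area by 3² = 9 (so the new area is 306) and multiplies the boundary lattice-point count by 3, giving 18.
By Pick's theorem, the interior count of the dilated polygon is 306 − 18/2 + 1 = 298.

298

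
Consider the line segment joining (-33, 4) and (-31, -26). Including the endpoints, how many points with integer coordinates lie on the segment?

3

The number of lattice points on a segment between lattice points is gcd(|Δx|,|Δy|) + 1 = gcd(2,30) + 1 = 2 + 1 = 3.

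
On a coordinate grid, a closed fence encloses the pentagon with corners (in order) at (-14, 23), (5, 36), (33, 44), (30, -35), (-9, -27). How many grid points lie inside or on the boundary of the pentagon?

2893

By the shoelace formula, twice the signed area is |[(-14)·36 − 5·23] + [5·44 − 33·36] + [33·(-35) − 30·44] + [30·(-27) − (-9)·(-35)] + [(-9)·23 − (-14)·(-27)]| = 5772, so the area is 2886.
The number of boundary lattice points is Σ gcd(|Δx|,|Δy|) = gcd(19,13) + gcd(28,8) + gcd(3,79) + gcd(39,8) + gcd(5,50) = 1+4+1+1+5 = 12.
Pick's theorem gives I = A − B/2 + 1 = 2886 − 12/2 + 1 = 2881, so the closed region contains I + B = 2881 + 12 = 2893 lattice points.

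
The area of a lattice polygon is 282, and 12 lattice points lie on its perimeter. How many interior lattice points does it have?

From Pick's theorem, I = A − B/2 + 1 = 282 − 12/2 + 1 = 277.

277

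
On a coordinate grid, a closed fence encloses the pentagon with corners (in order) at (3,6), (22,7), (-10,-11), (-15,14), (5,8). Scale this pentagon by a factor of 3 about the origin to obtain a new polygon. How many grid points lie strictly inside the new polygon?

Using the shoelace formula, 2A = |[3·7 − 22·6] + [22·(-11) − (-10)·7] + [(-10)·14 − (-15)·(-11)] + [(-15)·8 − 5·14] + [5·6 − 3·8]| = 772, so the area is 386.
The number of boundary lattice points is Σ gcd(|Δx|,|Δy|) = gcd(19,1) + gcd(32,18) + gcd(5,25) + gcd(20,6) + gcd(2,2) = 1+2+5+2+2 = 12.
Scaling by 3 multiplies the area by 3² = 9 (so the new area is 3474) and multiplies the boundary lattice-point count by 3, giving 36.
By Pick's theorem, the interior count of the dilated polygon is 3474 − 36/2 + 1 = 3457.

3457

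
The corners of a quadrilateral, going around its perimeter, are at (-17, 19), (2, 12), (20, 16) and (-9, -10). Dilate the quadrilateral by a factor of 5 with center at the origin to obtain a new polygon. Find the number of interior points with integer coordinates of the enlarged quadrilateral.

The shoelace formula gives twice the area as |[(-17)·12 − 2·19] + [2·16 − 20·12] + [20·(-10) − (-9)·16] + [(-9)·19 − (-17)·(-10)]| = 847, so the area is 847/2.
Along each edge there are gcd(|Δx|,|Δy|)+1 lattice points, so counting each shared vertex once the boundary has gcd(19,7) + gcd(18,4) + gcd(29,26) + gcd(8,29) = 1+2+1+1 = 5.
Scaling by 5 multiplies the area by 5² = 25 (so the new area is 10587.5) and multiplies the boundary lattice-point count by 5, giving 25.
By Pick's theorem, the interior count of the dilated polygon is 10587.5 − 25/2 + 1 = 10576.

10576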